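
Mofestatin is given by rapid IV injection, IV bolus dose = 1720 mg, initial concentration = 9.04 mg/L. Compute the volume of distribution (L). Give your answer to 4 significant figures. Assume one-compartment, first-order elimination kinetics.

190.3 L

Vd = Dose / C₀ = 1720 / 9.04 = 190.3 L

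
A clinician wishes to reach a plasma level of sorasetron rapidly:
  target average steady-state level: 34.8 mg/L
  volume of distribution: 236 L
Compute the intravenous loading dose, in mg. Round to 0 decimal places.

LD = Css × Vd = 34.8 × 236 = 8213 mg

8213 mg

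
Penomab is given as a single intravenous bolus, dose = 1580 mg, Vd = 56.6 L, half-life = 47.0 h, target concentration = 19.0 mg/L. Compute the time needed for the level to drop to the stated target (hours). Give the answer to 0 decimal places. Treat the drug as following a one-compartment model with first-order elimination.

C₀ = Dose / Vd = 1580 / 56.6 = 27.92 mg/L
k = ln2 / t½ = 0.693147 / 47.0 = 0.01475 h⁻¹
t = ln(C₀ / C) / k = ln(27.92 / 19.0) / 0.01475
  = ln(1.469) / 0.01475 = 0.3846 / 0.01475 = 26.07 h

26 h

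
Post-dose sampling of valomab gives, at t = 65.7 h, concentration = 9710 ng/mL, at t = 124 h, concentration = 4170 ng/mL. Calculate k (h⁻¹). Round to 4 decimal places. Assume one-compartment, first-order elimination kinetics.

k = ln(C₁/C₂) / (t₂ − t₁) = ln(9710/4170) / (124 − 65.7)
  = 0.8452 / 58.30 = 0.01450 h⁻¹

0.0145 h⁻¹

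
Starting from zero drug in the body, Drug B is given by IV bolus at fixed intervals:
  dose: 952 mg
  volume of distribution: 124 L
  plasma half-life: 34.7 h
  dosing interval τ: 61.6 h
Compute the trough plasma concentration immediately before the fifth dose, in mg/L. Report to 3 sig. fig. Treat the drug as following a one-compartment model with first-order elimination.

3.15 mg/L

C₀ per dose = Dose / Vd = 952 / 124 = 7.677 mg/L
k = ln2 / t½ = 0.693147 / 34.7 = 0.01998 h⁻¹
Fraction remaining after one interval: r = e^(−kτ) = e^(−0.01998 × 61.6) = 0.2921
Before dose 5, 4 doses have been given (aged 1τ, 2τ, 3τ, 4τ).
C_trough = C₀ × (r + r² + … + r^4) = C₀ × r(1−r^4)/(1−r)
        = 7.677 × 0.2921 × (1 − 0.007280) / (1 − 0.2921) = 3.145 mg/L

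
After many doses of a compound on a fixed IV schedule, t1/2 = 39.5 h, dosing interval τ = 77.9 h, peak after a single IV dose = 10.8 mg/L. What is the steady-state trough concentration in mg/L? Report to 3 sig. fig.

3.69 mg/L

k = ln2 / t½ = 0.693147 / 39.5 = 0.01755 h⁻¹
e^(−kτ) = e^(−0.01755 × 77.9) = 0.2548
Accumulation ratio R = 1 / (1 − e^(−kτ)) = 1 / (1 − 0.2548) = 1.342
Steady-state trough = C₀ × R × e^(−kτ) = 10.8 × 1.342 × 0.2548 = 3.693 mg/L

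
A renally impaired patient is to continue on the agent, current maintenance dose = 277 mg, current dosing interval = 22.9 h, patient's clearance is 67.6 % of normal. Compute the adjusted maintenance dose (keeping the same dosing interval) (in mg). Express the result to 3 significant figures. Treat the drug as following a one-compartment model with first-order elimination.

187 mg

To keep the same average steady-state level, dosing rate must scale with clearance.
CL ratio = 67.6 / 100 = 0.6760
New dose (same interval) = 277 × 0.6760 = 187.3 mg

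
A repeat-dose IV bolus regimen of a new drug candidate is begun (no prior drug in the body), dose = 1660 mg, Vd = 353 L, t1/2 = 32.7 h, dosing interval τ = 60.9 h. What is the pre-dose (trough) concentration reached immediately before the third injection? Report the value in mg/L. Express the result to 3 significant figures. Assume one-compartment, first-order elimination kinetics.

1.65 mg/L

C₀ per dose = Dose / Vd = 1660 / 353 = 4.703 mg/L
k = ln2 / t½ = 0.693147 / 32.7 = 0.02120 h⁻¹
Fraction remaining after one interval: r = e^(−kτ) = e^(−0.02120 × 60.9) = 0.2750
Before dose 3, 2 doses have been given (aged 1τ, 2τ).
C_trough = C₀ × (r + r²) = 4.703 × (0.2750 + 0.07563) = 1.649 mg/L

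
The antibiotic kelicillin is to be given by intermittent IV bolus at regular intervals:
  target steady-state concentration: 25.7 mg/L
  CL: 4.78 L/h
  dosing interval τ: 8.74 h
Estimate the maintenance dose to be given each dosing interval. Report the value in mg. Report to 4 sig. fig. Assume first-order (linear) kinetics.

1074 mg

At steady state, Dose/τ = Css × CL.
Dose = Css × CL × τ = 25.7 × 4.780 × 8.74 = 1074 mg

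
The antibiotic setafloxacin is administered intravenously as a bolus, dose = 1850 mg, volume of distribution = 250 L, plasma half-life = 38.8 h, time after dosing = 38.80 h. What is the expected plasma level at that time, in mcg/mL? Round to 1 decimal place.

C₀ = Dose / Vd = 1850 / 250 = 7.400 mg/L
k = ln2 / t½ = 0.693147 / 38.8 = 0.01786 h⁻¹
t / t½ = 38.80 / 38.8 = 1 half-lives
C = C₀ × (1/2)^1 = 7.400 × 0.5000 = 3.700 mg/L
(3.700 mg/L = 3.700 mcg/mL)

3.7 mcg/mL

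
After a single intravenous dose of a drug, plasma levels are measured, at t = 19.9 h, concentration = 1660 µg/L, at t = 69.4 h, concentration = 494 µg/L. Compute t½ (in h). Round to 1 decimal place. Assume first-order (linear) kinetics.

k = ln(C₁/C₂) / (t₂ − t₁) = ln(1660/494) / (69.4 − 19.9)
  = 1.212 / 49.50 = 0.02448 h⁻¹
t½ = ln2 / k = 0.693147 / 0.02448 = 28.31 h

28.3 h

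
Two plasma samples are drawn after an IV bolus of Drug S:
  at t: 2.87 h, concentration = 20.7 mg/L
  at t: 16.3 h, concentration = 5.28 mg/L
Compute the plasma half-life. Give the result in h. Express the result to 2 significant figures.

k = ln(C₁/C₂) / (t₂ − t₁) = ln(20.7/5.28) / (16.3 − 2.87)
  = 1.366 / 13.43 = 0.1017 h⁻¹
t½ = ln2 / k = 0.693147 / 0.1017 = 6.816 h

6.8 h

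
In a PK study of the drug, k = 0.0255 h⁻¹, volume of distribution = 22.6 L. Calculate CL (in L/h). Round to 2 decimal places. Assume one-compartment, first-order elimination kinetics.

CL = k × Vd = 0.0255 × 22.6 = 0.5763 L/h

0.58 L/h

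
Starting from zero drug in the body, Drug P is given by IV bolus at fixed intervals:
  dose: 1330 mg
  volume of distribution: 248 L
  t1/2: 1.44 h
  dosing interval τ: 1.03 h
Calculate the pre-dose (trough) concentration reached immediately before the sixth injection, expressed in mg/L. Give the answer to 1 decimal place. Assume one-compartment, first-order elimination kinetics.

7.7 mg/L

C₀ per dose = Dose / Vd = 1330 / 248 = 5.363 mg/L
k = ln2 / t½ = 0.693147 / 1.44 = 0.4814 h⁻¹
Fraction remaining after one interval: r = e^(−kτ) = e^(−0.4814 × 1.03) = 0.6091
Before dose 6, 5 doses have been given (aged 1τ, 2τ, 3τ, 4τ, 5τ).
C_trough = C₀ × (r + r² + … + r^5) = C₀ × r(1−r^5)/(1−r)
        = 5.363 × 0.6091 × (1 − 0.08384) / (1 − 0.6091) = 7.656 mg/L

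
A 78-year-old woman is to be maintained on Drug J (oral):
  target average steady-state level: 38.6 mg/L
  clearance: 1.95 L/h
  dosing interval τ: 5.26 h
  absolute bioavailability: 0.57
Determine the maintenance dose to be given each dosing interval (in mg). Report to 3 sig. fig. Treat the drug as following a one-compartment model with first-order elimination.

At steady state, F × (Dose/τ) = Css × CL.
Dose = Css × CL × τ / F = 38.6 × 1.950 × 5.26 / 0.57 = 694.6 mg

695 mg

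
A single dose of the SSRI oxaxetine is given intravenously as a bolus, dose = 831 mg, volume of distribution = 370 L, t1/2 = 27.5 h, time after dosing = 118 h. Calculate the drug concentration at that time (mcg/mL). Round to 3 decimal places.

C₀ = Dose / Vd = 831.0 / 370 = 2.246 mg/L
k = ln2 / t½ = 0.693147 / 27.5 = 0.02521 h⁻¹
C = C₀ · e^(−k·t) = 2.246 × e^(−0.02521 × 118)
  = 2.246 × 0.05106 = 0.1147 mg/L
(0.1147 mg/L = 0.1147 mcg/mL)

0.115 mcg/mL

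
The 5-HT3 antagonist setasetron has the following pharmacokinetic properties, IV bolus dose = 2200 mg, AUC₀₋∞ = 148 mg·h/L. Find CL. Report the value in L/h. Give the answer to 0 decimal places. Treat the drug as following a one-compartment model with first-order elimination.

15 L/h

CL = Dose / AUC = 2200 / 148 = 14.86 L/h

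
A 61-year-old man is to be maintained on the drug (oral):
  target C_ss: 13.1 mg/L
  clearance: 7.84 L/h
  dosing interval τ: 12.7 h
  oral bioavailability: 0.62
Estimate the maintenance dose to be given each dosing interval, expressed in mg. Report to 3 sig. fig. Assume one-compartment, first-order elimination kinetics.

2100 mg

At steady state, F × (Dose/τ) = Css × CL.
Dose = Css × CL × τ / F = 13.1 × 7.840 × 12.7 / 0.62 = 2104 mg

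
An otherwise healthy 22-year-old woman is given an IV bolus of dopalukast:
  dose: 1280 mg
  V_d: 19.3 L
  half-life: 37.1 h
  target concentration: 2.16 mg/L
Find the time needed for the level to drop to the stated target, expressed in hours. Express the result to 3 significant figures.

C₀ = Dose / Vd = 1280 / 19.3 = 66.32 mg/L
k = ln2 / t½ = 0.693147 / 37.1 = 0.01868 h⁻¹
t = ln(C₀ / C) / k = ln(66.32 / 2.16) / 0.01868
  = ln(30.70) / 0.01868 = 3.424 / 0.01868 = 183.3 h

183 h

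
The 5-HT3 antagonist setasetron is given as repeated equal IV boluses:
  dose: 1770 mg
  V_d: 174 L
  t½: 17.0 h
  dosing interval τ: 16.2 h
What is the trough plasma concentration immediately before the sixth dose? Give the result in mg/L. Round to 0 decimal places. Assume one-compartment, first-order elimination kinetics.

C₀ per dose = Dose / Vd = 1770 / 174 = 10.17 mg/L
k = ln2 / t½ = 0.693147 / 17.0 = 0.04077 h⁻¹
Fraction remaining after one interval: r = e^(−kτ) = e^(−0.04077 × 16.2) = 0.5166
Before dose 6, 5 doses have been given (aged 1τ, 2τ, 3τ, 4τ, 5τ).
C_trough = C₀ × (r + r² + … + r^5) = C₀ × r(1−r^5)/(1−r)
        = 10.17 × 0.5166 × (1 − 0.03679) / (1 − 0.5166) = 10.47 mg/L

10 mg/L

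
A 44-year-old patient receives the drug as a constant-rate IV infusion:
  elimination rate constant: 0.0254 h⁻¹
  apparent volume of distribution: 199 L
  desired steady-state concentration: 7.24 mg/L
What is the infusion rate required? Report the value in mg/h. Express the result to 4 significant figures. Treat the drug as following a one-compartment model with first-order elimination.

36.60 mg/h

CL = k × Vd = 0.02540 × 199 = 5.055 L/h
At steady state, infusion rate R₀ = Css × CL = 7.24 × 5.055 = 36.60 mg/h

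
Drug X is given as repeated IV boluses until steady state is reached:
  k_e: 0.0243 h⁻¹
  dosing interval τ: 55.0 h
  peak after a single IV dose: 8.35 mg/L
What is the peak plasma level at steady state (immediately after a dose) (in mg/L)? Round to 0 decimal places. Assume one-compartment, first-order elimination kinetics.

11 mg/L

e^(−kτ) = e^(−0.02430 × 55.0) = 0.2628
Accumulation ratio R = 1 / (1 − e^(−kτ)) = 1 / (1 − 0.2628) = 1.356
Steady-state peak = C₀ × R = 8.35 × 1.356 = 11.32 mg/L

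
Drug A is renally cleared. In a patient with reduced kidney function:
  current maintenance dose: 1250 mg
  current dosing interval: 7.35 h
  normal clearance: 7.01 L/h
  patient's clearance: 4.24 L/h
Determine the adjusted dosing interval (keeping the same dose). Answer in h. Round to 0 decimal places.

12 h

To keep the same average steady-state level, dosing rate must scale with clearance.
CL ratio = 4.24 / 7.01 = 0.6049
New interval (same dose) = 7.35 / 0.6049 = 12.15 h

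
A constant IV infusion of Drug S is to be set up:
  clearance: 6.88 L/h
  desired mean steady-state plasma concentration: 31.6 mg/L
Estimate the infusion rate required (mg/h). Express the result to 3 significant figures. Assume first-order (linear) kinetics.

217 mg/h

At steady state, infusion rate R₀ = Css × CL = 31.6 × 6.880 = 217.4 mg/h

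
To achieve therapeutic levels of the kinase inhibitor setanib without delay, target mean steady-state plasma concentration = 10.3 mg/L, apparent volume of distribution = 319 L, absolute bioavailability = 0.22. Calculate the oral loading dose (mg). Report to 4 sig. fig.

14940 mg

LD = Css × Vd / F = 10.3 × 319 / 0.22 = 14940 mg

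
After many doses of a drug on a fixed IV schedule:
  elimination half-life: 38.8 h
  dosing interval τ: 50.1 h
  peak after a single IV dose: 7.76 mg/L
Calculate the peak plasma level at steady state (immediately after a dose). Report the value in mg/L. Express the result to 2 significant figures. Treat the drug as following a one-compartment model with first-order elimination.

13 mg/L

k = ln2 / t½ = 0.693147 / 38.8 = 0.01786 h⁻¹
e^(−kτ) = e^(−0.01786 × 50.1) = 0.4087
Accumulation ratio R = 1 / (1 − e^(−kτ)) = 1 / (1 − 0.4087) = 1.691
Steady-state peak = C₀ × R = 7.76 × 1.691 = 13.12 mg/L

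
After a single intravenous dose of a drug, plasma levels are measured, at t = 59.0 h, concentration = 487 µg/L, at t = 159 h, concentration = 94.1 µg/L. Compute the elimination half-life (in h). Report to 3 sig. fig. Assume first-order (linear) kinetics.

k = ln(C₁/C₂) / (t₂ − t₁) = ln(487/94.1) / (159 − 59.0)
  = 1.644 / 100.0 = 0.01644 h⁻¹
t½ = ln2 / k = 0.693147 / 0.01644 = 42.16 h

42.2 h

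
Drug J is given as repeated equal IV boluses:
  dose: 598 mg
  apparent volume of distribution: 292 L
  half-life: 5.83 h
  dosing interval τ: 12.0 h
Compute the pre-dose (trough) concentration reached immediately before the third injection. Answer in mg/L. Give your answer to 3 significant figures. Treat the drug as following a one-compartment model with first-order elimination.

C₀ per dose = Dose / Vd = 598 / 292 = 2.048 mg/L
k = ln2 / t½ = 0.693147 / 5.83 = 0.1189 h⁻¹
Fraction remaining after one interval: r = e^(−kτ) = e^(−0.1189 × 12.0) = 0.2401
Before dose 3, 2 doses have been given (aged 1τ, 2τ).
C_trough = C₀ × (r + r²) = 2.048 × (0.2401 + 0.05765) = 0.6098 mg/L

0.610 mg/L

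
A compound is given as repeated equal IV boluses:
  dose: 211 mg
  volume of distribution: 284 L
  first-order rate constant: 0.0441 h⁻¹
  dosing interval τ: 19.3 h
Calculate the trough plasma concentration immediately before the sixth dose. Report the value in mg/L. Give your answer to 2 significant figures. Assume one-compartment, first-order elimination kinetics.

C₀ per dose = Dose / Vd = 211 / 284 = 0.7430 mg/L
Fraction remaining after one interval: r = e^(−kτ) = e^(−0.04410 × 19.3) = 0.4269
Before dose 6, 5 doses have been given (aged 1τ, 2τ, 3τ, 4τ, 5τ).
C_trough = C₀ × (r + r² + … + r^5) = C₀ × r(1−r^5)/(1−r)
        = 0.7430 × 0.4269 × (1 − 0.01418) / (1 − 0.4269) = 0.5456 mg/L

0.55 mg/L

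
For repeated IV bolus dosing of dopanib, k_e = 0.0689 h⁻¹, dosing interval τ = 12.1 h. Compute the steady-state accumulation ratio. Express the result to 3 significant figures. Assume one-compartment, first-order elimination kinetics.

1.77

e^(−kτ) = e^(−0.06890 × 12.1) = 0.4344
Accumulation ratio R = 1 / (1 − e^(−kτ)) = 1 / (1 − 0.4344) = 1.768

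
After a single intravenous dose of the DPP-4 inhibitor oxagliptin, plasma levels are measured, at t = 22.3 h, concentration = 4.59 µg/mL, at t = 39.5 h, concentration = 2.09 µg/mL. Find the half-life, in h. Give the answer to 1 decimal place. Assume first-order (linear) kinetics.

k = ln(C₁/C₂) / (t₂ − t₁) = ln(4.59/2.09) / (39.5 − 22.3)
  = 0.7867 / 17.20 = 0.04574 h⁻¹
t½ = ln2 / k = 0.693147 / 0.04574 = 15.15 h

15.2 h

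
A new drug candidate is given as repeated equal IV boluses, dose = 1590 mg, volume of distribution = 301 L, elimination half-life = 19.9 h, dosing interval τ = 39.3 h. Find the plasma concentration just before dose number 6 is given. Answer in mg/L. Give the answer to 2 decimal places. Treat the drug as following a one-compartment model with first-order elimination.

C₀ per dose = Dose / Vd = 1590 / 301 = 5.282 mg/L
k = ln2 / t½ = 0.693147 / 19.9 = 0.03483 h⁻¹
Fraction remaining after one interval: r = e^(−kτ) = e^(−0.03483 × 39.3) = 0.2544
Before dose 6, 5 doses have been given (aged 1τ, 2τ, 3τ, 4τ, 5τ).
C_trough = C₀ × (r + r² + … + r^5) = C₀ × r(1−r^5)/(1−r)
        = 5.282 × 0.2544 × (1 − 0.001066) / (1 − 0.2544) = 1.800 mg/L

1.80 mg/L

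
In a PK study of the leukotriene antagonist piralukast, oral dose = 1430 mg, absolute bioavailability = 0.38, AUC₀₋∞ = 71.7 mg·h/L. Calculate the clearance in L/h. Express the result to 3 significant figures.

CL = F·Dose / AUC = 0.38 × 1430 / 71.7 = 7.579 L/h

7.58 L/h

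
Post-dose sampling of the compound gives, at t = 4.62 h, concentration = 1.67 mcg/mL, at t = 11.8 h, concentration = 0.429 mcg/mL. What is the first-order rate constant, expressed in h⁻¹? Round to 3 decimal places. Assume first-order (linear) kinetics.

0.189 h⁻¹

k = ln(C₁/C₂) / (t₂ − t₁) = ln(1.67/0.429) / (11.8 − 4.62)
  = 1.359 / 7.180 = 0.1893 h⁻¹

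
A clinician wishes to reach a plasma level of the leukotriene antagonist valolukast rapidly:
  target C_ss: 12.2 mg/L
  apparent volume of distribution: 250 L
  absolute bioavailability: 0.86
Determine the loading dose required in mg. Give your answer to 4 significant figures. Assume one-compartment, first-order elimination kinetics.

LD = Css × Vd / F = 12.2 × 250 / 0.86 = 3547 mg

3547 mg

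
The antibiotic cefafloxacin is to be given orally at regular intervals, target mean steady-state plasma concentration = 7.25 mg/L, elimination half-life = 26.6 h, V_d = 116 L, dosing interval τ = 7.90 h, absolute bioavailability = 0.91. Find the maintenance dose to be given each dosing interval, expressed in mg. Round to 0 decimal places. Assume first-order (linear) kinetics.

k = ln2 / t½ = 0.693147 / 26.6 = 0.02606 h⁻¹
CL = k × Vd = 0.02606 × 116 = 3.023 L/h
At steady state, F × (Dose/τ) = Css × CL.
Dose = Css × CL × τ / F = 7.25 × 3.023 × 7.90 / 0.91 = 190.3 mg

190 mg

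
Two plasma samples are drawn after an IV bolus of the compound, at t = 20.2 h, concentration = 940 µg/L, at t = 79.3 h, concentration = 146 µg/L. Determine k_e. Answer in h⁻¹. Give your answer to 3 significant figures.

k = ln(C₁/C₂) / (t₂ − t₁) = ln(940/146) / (79.3 − 20.2)
  = 1.862 / 59.10 = 0.03151 h⁻¹

0.0315 h⁻¹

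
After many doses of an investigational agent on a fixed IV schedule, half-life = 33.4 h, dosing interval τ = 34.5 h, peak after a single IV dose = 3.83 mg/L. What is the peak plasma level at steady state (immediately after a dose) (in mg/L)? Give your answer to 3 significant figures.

7.49 mg/L

k = ln2 / t½ = 0.693147 / 33.4 = 0.02075 h⁻¹
e^(−kτ) = e^(−0.02075 × 34.5) = 0.4888
Accumulation ratio R = 1 / (1 − e^(−kτ)) = 1 / (1 − 0.4888) = 1.956
Steady-state peak = C₀ × R = 3.83 × 1.956 = 7.491 mg/L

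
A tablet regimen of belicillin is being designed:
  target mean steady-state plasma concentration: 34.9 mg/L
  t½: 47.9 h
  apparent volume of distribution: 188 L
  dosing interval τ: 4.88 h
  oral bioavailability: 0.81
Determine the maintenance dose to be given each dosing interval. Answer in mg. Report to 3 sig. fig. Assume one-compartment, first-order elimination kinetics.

k = ln2 / t½ = 0.693147 / 47.9 = 0.01447 h⁻¹
CL = k × Vd = 0.01447 × 188 = 2.720 L/h
At steady state, F × (Dose/τ) = Css × CL.
Dose = Css × CL × τ / F = 34.9 × 2.720 × 4.88 / 0.81 = 571.9 mg

572 mg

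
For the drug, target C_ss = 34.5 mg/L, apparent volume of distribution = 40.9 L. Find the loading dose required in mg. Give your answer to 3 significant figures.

1410 mg

LD = Css × Vd = 34.5 × 40.9 = 1411 mg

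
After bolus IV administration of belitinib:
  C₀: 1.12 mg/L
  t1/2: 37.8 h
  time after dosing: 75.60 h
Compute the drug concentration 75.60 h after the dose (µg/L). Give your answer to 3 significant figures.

k = ln2 / t½ = 0.693147 / 37.8 = 0.01834 h⁻¹
t / t½ = 75.60 / 37.8 = 2 half-lives
C = C₀ × (1/2)^2 = 1.120 × 0.2500 = 0.2800 mg/L
Convert: 0.2800 mg/L × 1000 = 280.0 µg/L

280 µg/L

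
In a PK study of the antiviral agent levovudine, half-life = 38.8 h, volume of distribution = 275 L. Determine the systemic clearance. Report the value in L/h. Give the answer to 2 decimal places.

4.91 L/h

k = ln2 / t½ = 0.693147 / 38.8 = 0.01786 h⁻¹
CL = k × Vd = 0.01786 × 275 = 4.912 L/h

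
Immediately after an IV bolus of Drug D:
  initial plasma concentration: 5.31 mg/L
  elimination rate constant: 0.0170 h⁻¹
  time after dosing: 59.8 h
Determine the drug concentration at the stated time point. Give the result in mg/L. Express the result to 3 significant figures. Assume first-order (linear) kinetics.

C = C₀ · e^(−k·t) = 5.310 × e^(−0.01700 × 59.8)
  = 5.310 × 0.3618 = 1.921 mg/L

1.92 mg/L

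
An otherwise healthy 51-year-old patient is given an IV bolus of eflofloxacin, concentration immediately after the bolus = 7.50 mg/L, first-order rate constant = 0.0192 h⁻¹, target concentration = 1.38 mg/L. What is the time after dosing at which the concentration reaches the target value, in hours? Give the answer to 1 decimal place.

t = ln(C₀ / C) / k = ln(7.500 / 1.38) / 0.01920
  = ln(5.435) / 0.01920 = 1.693 / 0.01920 = 88.18 h

88.2 h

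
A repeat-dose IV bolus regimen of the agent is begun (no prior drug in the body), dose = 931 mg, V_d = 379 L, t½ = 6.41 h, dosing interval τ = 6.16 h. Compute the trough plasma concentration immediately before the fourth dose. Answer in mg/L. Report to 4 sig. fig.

2.243 mg/L

C₀ per dose = Dose / Vd = 931 / 379 = 2.456 mg/L
k = ln2 / t½ = 0.693147 / 6.41 = 0.1081 h⁻¹
Fraction remaining after one interval: r = e^(−kτ) = e^(−0.1081 × 6.16) = 0.5138
Before dose 4, 3 doses have been given (aged 1τ, 2τ, 3τ).
C_trough = C₀ × (r + r² + … + r^3) = C₀ × r(1−r^3)/(1−r)
        = 2.456 × 0.5138 × (1 − 0.1356) / (1 − 0.5138) = 2.243 mg/L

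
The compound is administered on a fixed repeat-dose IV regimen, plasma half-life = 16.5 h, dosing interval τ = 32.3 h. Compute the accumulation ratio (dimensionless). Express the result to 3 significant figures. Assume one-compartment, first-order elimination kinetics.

k = ln2 / t½ = 0.693147 / 16.5 = 0.04201 h⁻¹
e^(−kτ) = e^(−0.04201 × 32.3) = 0.2575
Accumulation ratio R = 1 / (1 − e^(−kτ)) = 1 / (1 − 0.2575) = 1.347

1.35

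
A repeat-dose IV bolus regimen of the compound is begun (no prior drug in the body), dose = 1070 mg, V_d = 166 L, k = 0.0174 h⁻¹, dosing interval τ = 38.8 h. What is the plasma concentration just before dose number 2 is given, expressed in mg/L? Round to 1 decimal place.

3.3 mg/L

C₀ per dose = Dose / Vd = 1070 / 166 = 6.446 mg/L
Fraction remaining after one interval: r = e^(−kτ) = e^(−0.01740 × 38.8) = 0.5091
Before dose 2, 1 dose has been given (aged 1τ).
C_trough = C₀ × r = 6.446 × 0.5091 = 3.282 mg/L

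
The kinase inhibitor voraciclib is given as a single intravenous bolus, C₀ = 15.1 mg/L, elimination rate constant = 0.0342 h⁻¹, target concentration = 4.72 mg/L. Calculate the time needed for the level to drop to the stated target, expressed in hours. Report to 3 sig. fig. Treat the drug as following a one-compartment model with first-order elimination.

34.0 h

t = ln(C₀ / C) / k = ln(15.10 / 4.72) / 0.03420
  = ln(3.199) / 0.03420 = 1.163 / 0.03420 = 34.01 h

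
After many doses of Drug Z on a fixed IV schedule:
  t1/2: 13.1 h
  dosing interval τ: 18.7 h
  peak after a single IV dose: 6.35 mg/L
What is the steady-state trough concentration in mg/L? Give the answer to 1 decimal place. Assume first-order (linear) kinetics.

k = ln2 / t½ = 0.693147 / 13.1 = 0.05291 h⁻¹
e^(−kτ) = e^(−0.05291 × 18.7) = 0.3718
Accumulation ratio R = 1 / (1 − e^(−kτ)) = 1 / (1 − 0.3718) = 1.592
Steady-state trough = C₀ × R × e^(−kτ) = 6.35 × 1.592 × 0.3718 = 3.759 mg/L

3.8 mg/L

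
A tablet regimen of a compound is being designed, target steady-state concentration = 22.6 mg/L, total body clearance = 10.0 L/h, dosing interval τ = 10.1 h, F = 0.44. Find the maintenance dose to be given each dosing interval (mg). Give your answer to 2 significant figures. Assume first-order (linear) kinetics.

5200 mg

At steady state, F × (Dose/τ) = Css × CL.
Dose = Css × CL × τ / F = 22.6 × 10.00 × 10.1 / 0.44 = 5188 mg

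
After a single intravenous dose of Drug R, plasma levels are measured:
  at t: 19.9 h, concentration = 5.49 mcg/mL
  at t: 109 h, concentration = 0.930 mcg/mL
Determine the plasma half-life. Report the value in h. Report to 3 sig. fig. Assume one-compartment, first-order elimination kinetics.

34.8 h

k = ln(C₁/C₂) / (t₂ − t₁) = ln(5.49/0.930) / (109 − 19.9)
  = 1.775 / 89.10 = 0.01992 h⁻¹
t½ = ln2 / k = 0.693147 / 0.01992 = 34.80 h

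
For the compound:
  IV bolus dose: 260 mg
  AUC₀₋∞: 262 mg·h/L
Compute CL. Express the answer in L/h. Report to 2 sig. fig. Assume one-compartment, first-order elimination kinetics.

0.99 L/h

CL = Dose / AUC = 260 / 262 = 0.9924 L/h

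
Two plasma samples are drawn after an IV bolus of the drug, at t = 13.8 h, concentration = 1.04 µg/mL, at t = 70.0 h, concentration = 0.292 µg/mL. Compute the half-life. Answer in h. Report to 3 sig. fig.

k = ln(C₁/C₂) / (t₂ − t₁) = ln(1.04/0.292) / (70.0 − 13.8)
  = 1.270 / 56.20 = 0.02260 h⁻¹
t½ = ln2 / k = 0.693147 / 0.02260 = 30.67 h

30.7 h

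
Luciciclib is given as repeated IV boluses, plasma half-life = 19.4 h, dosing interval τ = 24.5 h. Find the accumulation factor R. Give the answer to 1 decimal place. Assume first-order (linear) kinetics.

1.7

k = ln2 / t½ = 0.693147 / 19.4 = 0.03573 h⁻¹
e^(−kτ) = e^(−0.03573 × 24.5) = 0.4167
Accumulation ratio R = 1 / (1 − e^(−kτ)) = 1 / (1 − 0.4167) = 1.714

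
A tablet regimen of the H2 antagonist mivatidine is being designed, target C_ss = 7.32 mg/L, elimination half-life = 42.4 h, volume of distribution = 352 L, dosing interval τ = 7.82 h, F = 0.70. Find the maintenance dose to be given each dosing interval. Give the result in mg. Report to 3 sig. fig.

k = ln2 / t½ = 0.693147 / 42.4 = 0.01635 h⁻¹
CL = k × Vd = 0.01635 × 352 = 5.755 L/h
At steady state, F × (Dose/τ) = Css × CL.
Dose = Css × CL × τ / F = 7.32 × 5.755 × 7.82 / 0.70 = 470.6 mg

471 mg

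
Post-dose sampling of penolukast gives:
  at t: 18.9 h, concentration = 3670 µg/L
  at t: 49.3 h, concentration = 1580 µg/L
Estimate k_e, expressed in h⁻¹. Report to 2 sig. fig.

0.028 h⁻¹

k = ln(C₁/C₂) / (t₂ − t₁) = ln(3670/1580) / (49.3 − 18.9)
  = 0.8428 / 30.40 = 0.02772 h⁻¹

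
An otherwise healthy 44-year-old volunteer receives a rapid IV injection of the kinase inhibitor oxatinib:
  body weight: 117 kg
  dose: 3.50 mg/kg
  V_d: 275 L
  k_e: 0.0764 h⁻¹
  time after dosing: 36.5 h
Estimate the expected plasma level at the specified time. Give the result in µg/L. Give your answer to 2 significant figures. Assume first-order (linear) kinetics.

Total dose = 3.50 × 117 = 409.5 mg
C₀ = Dose / Vd = 409.5 / 275 = 1.489 mg/L
C = C₀ · e^(−k·t) = 1.489 × e^(−0.07640 × 36.5)
  = 1.489 × 0.06151 = 0.09159 mg/L
Convert: 0.09159 mg/L × 1000 = 91.59 µg/L

92 µg/L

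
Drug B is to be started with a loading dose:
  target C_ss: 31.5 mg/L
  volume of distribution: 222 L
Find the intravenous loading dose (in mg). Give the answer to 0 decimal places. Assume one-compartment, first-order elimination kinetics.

6993 mg

LD = Css × Vd = 31.5 × 222 = 6993 mg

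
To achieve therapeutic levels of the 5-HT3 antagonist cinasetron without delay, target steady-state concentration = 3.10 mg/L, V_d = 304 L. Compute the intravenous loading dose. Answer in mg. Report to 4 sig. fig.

942.4 mg

LD = Css × Vd = 3.10 × 304 = 942.4 mg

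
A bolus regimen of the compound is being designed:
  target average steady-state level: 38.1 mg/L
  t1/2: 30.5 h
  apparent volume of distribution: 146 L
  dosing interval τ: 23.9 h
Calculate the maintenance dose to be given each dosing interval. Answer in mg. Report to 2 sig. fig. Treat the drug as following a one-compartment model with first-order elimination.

k = ln2 / t½ = 0.693147 / 30.5 = 0.02273 h⁻¹
CL = k × Vd = 0.02273 × 146 = 3.319 L/h
At steady state, Dose/τ = Css × CL.
Dose = Css × CL × τ = 38.1 × 3.319 × 23.9 = 3022 mg

3000 mg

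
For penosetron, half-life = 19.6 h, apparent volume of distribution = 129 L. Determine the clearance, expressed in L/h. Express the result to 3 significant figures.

k = ln2 / t½ = 0.693147 / 19.6 = 0.03536 h⁻¹
CL = k × Vd = 0.03536 × 129 = 4.561 L/h

4.56 L/h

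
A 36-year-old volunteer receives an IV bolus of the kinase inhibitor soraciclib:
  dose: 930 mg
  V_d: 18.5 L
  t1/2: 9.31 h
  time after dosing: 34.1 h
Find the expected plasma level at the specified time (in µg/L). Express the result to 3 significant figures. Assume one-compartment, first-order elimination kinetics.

3970 µg/L

C₀ = Dose / Vd = 930.0 / 18.5 = 50.27 mg/L
k = ln2 / t½ = 0.693147 / 9.31 = 0.07445 h⁻¹
C = C₀ · e^(−k·t) = 50.27 × e^(−0.07445 × 34.1)
  = 50.27 × 0.07897 = 3.970 mg/L
Convert: 3.970 mg/L × 1000 = 3970 µg/L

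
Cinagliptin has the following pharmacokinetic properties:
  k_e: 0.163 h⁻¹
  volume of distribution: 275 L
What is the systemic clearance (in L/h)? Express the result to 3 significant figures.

CL = k × Vd = 0.163 × 275 = 44.83 L/h

44.8 L/h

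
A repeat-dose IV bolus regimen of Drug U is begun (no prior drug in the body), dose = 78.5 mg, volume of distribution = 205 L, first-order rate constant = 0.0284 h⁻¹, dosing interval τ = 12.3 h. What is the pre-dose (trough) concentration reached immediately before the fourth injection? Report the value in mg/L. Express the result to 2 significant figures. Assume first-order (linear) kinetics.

0.59 mg/L

C₀ per dose = Dose / Vd = 78.5 / 205 = 0.3829 mg/L
Fraction remaining after one interval: r = e^(−kτ) = e^(−0.02840 × 12.3) = 0.7052
Before dose 4, 3 doses have been given (aged 1τ, 2τ, 3τ).
C_trough = C₀ × (r + r² + … + r^3) = C₀ × r(1−r^3)/(1−r)
        = 0.3829 × 0.7052 × (1 − 0.3507) / (1 − 0.7052) = 0.5947 mg/L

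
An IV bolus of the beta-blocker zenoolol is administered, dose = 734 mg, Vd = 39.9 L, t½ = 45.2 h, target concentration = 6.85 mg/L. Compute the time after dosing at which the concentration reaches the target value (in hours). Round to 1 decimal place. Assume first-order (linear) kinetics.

64.4 h

C₀ = Dose / Vd = 734.0 / 39.9 = 18.40 mg/L
k = ln2 / t½ = 0.693147 / 45.2 = 0.01534 h⁻¹
t = ln(C₀ / C) / k = ln(18.40 / 6.85) / 0.01534
  = ln(2.686) / 0.01534 = 0.9881 / 0.01534 = 64.41 h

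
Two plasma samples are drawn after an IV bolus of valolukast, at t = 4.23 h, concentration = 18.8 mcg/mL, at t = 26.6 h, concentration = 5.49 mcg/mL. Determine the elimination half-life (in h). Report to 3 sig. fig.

12.6 h

k = ln(C₁/C₂) / (t₂ − t₁) = ln(18.8/5.49) / (26.6 − 4.23)
  = 1.231 / 22.37 = 0.05503 h⁻¹
t½ = ln2 / k = 0.693147 / 0.05503 = 12.60 h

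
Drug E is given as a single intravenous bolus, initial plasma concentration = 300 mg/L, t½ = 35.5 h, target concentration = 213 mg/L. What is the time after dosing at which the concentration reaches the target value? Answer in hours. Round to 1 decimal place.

17.5 h

k = ln2 / t½ = 0.693147 / 35.5 = 0.01953 h⁻¹
t = ln(C₀ / C) / k = ln(300.0 / 213) / 0.01953
  = ln(1.408) / 0.01953 = 0.3422 / 0.01953 = 17.52 h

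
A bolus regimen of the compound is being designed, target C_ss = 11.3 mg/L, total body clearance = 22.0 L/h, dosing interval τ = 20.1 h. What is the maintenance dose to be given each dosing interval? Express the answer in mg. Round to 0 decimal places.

At steady state, Dose/τ = Css × CL.
Dose = Css × CL × τ = 11.3 × 22.00 × 20.1 = 4997 mg

4997 mg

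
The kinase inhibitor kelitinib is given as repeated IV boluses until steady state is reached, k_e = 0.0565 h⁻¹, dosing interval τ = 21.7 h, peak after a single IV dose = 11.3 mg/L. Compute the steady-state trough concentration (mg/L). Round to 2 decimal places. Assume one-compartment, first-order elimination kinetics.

4.69 mg/L

e^(−kτ) = e^(−0.05650 × 21.7) = 0.2934
Accumulation ratio R = 1 / (1 − e^(−kτ)) = 1 / (1 − 0.2934) = 1.415
Steady-state trough = C₀ × R × e^(−kτ) = 11.3 × 1.415 × 0.2934 = 4.691 mg/L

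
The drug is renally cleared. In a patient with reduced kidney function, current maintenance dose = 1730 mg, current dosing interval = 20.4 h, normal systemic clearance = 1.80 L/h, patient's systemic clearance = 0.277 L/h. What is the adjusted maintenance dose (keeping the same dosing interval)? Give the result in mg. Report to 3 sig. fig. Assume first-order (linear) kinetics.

266 mg

To keep the same average steady-state level, dosing rate must scale with clearance.
CL ratio = 0.277 / 1.80 = 0.1539
New dose (same interval) = 1730 × 0.1539 = 266.2 mg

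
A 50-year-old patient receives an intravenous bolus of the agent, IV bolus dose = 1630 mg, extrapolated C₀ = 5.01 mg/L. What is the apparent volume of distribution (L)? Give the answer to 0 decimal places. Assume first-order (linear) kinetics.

Vd = Dose / C₀ = 1630 / 5.01 = 325.3 L

325 L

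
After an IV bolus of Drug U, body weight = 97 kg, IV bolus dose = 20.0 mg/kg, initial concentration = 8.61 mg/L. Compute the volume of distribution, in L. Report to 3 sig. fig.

225 L

Dose = 20.0 × 97 = 1940 mg
Vd = Dose / C₀ = 1940 / 8.61 = 225.3 L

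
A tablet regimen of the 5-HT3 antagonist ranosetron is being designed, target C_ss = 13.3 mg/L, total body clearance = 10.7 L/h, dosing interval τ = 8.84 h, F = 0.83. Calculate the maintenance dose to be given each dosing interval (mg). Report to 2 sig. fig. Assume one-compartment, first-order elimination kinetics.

At steady state, F × (Dose/τ) = Css × CL.
Dose = Css × CL × τ / F = 13.3 × 10.70 × 8.84 / 0.83 = 1516 mg

1500 mg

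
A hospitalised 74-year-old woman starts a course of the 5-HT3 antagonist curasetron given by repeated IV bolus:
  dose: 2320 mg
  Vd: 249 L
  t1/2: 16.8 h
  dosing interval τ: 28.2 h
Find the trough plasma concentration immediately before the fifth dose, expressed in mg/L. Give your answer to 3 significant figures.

4.19 mg/L

C₀ per dose = Dose / Vd = 2320 / 249 = 9.317 mg/L
k = ln2 / t½ = 0.693147 / 16.8 = 0.04126 h⁻¹
Fraction remaining after one interval: r = e^(−kτ) = e^(−0.04126 × 28.2) = 0.3124
Before dose 5, 4 doses have been given (aged 1τ, 2τ, 3τ, 4τ).
C_trough = C₀ × (r + r² + … + r^4) = C₀ × r(1−r^4)/(1−r)
        = 9.317 × 0.3124 × (1 − 0.009525) / (1 − 0.3124) = 4.193 mg/L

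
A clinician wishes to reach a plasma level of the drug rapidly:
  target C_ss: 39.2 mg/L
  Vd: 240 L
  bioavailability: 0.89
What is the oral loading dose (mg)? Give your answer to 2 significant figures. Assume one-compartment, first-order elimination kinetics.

11000 mg

LD = Css × Vd / F = 39.2 × 240 / 0.89 = 10570 mg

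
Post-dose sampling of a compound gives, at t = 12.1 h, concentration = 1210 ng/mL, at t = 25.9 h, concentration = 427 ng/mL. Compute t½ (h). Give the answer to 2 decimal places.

9.18 h

k = ln(C₁/C₂) / (t₂ − t₁) = ln(1210/427) / (25.9 − 12.1)
  = 1.042 / 13.80 = 0.07551 h⁻¹
t½ = ln2 / k = 0.693147 / 0.07551 = 9.180 h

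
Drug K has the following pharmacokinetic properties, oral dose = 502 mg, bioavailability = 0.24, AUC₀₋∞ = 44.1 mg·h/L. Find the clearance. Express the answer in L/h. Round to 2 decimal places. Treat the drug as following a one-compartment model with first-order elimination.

2.73 L/h

CL = F·Dose / AUC = 0.24 × 502 / 44.1 = 2.732 L/h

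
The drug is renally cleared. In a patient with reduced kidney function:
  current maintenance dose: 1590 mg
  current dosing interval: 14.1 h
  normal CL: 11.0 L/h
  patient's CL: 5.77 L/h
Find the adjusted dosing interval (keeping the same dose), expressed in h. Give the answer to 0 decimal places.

27 h

To keep the same average steady-state level, dosing rate must scale with clearance.
CL ratio = 5.77 / 11.0 = 0.5245
New interval (same dose) = 14.1 / 0.5245 = 26.88 h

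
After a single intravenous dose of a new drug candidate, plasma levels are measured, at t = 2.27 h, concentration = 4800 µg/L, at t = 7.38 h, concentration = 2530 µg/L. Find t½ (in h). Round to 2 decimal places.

5.53 h

k = ln(C₁/C₂) / (t₂ − t₁) = ln(4800/2530) / (7.38 − 2.27)
  = 0.6404 / 5.110 = 0.1253 h⁻¹
t½ = ln2 / k = 0.693147 / 0.1253 = 5.532 h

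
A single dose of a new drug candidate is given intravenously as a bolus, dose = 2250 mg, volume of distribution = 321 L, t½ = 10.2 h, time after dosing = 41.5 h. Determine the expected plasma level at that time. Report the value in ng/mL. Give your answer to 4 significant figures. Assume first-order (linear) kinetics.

C₀ = Dose / Vd = 2250 / 321 = 7.009 mg/L
k = ln2 / t½ = 0.693147 / 10.2 = 0.06796 h⁻¹
C = C₀ · e^(−k·t) = 7.009 × e^(−0.06796 × 41.5)
  = 7.009 × 0.05959 = 0.4177 mg/L
Convert: 0.4177 mg/L × 1000 = 417.7 ng/mL

417.7 ng/mL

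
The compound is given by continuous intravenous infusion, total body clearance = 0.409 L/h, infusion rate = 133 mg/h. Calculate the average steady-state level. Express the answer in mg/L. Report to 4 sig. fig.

At steady state Css = R₀ / CL = 133 / 0.4090 = 325.2 mg/L

325.2 mg/L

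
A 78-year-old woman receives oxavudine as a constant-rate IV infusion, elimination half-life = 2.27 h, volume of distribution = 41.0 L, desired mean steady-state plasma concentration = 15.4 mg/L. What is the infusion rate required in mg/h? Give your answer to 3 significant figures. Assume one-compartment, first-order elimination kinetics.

193 mg/h

k = ln2 / t½ = 0.693147 / 2.27 = 0.3054 h⁻¹
CL = k × Vd = 0.3054 × 41.0 = 12.52 L/h
At steady state, infusion rate R₀ = Css × CL = 15.4 × 12.52 = 192.8 mg/h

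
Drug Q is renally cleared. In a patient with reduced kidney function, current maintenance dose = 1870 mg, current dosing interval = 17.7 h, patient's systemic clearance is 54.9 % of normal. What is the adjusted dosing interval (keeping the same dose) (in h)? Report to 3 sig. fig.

To keep the same average steady-state level, dosing rate must scale with clearance.
CL ratio = 54.9 / 100 = 0.5490
New interval (same dose) = 17.7 / 0.5490 = 32.24 h

32.2 h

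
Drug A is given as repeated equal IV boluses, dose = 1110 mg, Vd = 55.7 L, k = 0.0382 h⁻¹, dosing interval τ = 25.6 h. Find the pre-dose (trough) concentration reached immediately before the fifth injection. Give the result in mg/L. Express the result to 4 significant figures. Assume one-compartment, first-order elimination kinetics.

11.77 mg/L

C₀ per dose = Dose / Vd = 1110 / 55.7 = 19.93 mg/L
Fraction remaining after one interval: r = e^(−kτ) = e^(−0.03820 × 25.6) = 0.3761
Before dose 5, 4 doses have been given (aged 1τ, 2τ, 3τ, 4τ).
C_trough = C₀ × (r + r² + … + r^4) = C₀ × r(1−r^4)/(1−r)
        = 19.93 × 0.3761 × (1 − 0.02001) / (1 − 0.3761) = 11.77 mg/L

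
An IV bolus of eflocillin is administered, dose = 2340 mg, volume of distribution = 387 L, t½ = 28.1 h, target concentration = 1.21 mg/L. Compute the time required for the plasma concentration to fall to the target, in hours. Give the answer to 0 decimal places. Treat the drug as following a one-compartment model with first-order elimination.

C₀ = Dose / Vd = 2340 / 387 = 6.047 mg/L
k = ln2 / t½ = 0.693147 / 28.1 = 0.02467 h⁻¹
t = ln(C₀ / C) / k = ln(6.047 / 1.21) / 0.02467
  = ln(4.998) / 0.02467 = 1.609 / 0.02467 = 65.22 h

65 h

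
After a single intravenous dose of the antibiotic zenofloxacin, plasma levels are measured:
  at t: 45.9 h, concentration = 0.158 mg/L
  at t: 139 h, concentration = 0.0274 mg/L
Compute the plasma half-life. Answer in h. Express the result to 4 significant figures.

k = ln(C₁/C₂) / (t₂ − t₁) = ln(0.158/0.0274) / (139 − 45.9)
  = 1.752 / 93.10 = 0.01882 h⁻¹
t½ = ln2 / k = 0.693147 / 0.01882 = 36.83 h

36.83 h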